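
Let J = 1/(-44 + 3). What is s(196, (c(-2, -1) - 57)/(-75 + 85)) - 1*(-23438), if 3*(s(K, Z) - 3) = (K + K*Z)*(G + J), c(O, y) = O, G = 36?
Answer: 1466653/123 ≈ 11924.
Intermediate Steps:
J = -1/41 (J = 1/(-41) = -1/41 ≈ -0.024390)
s(K, Z) = 3 + 1475*K/123 + 1475*K*Z/123 (s(K, Z) = 3 + ((K + K*Z)*(36 - 1/41))/3 = 3 + ((K + K*Z)*(1475/41))/3 = 3 + (1475*K/41 + 1475*K*Z/41)/3 = 3 + (1475*K/123 + 1475*K*Z/123) = 3 + 1475*K/123 + 1475*K*Z/123)
s(196, (c(-2, -1) - 57)/(-75 + 85)) - 1*(-23438) = (3 + (1475/123)*196 + (1475/123)*196*((-2 - 57)/(-75 + 85))) - 1*(-23438) = (3 + 289100/123 + (1475/123)*196*(-59/10)) + 23438 = (3 + 289100/123 - 1705690/123) + 23438 = -1416221/123 + 23438 = 1466653/123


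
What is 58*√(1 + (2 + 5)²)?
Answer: 290*√2 ≈ 410.12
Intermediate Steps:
58*√(1 + (2 + 5)²) = 58*√(1 + 7²) = 58*√(1 + 49) = 58*√50 = 58*(5*√2) = 290*√2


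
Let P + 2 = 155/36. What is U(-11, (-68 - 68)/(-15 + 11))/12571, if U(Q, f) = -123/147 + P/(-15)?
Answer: -26207/332628660 ≈ -7.8788e-5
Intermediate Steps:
P = 83/36 (P = -2 + 155/36 = 83/36 ≈ 2.3056)
U(Q, f) = -26207/26460 (U(Q, f) = -123/147 + (83/36)/(-15) = -123*1/147 + (83/36)*(-1/15) = -41/49 - 83/540 = -26207/26460)
U(-11, (-68 - 68)/(-15 + 11))/12571 = -26207/26460/12571 = -26207/26460*1/12571 = -26207/332628660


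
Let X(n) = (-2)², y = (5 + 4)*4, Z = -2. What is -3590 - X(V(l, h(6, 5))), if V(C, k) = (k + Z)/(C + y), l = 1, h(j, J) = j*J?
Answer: -3594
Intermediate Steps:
h(j, J) = J*j
y = 36 (y = 9*4 = 36)
V(C, k) = (-2 + k)/(36 + C) (V(C, k) = (k - 2)/(C + 36) = (-2 + k)/(36 + C))
X(n) = 4
-3590 - X(V(l, h(6, 5))) = -3590 - 1*4 = -3590 - 4 = -3594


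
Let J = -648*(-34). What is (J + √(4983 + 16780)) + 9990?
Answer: 32022 + √21763 ≈ 32170.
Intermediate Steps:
J = 22032
(J + √(4983 + 16780)) + 9990 = (22032 + √(4983 + 16780)) + 9990 = (22032 + √21763) + 9990 = 32022 + √21763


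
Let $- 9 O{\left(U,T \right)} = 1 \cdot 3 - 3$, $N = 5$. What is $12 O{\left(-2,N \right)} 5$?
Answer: $0$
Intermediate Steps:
$O{\left(U,T \right)} = 0$ ($O{\left(U,T \right)} = - \frac{1 \cdot 3 - 3}{9} = - \frac{3 - 3}{9} = \left(- \frac{1}{9}\right) 0 = 0$)
$12 O{\left(-2,N \right)} 5 = 12 \cdot 0 \cdot 5 = 0 \cdot 5 = 0$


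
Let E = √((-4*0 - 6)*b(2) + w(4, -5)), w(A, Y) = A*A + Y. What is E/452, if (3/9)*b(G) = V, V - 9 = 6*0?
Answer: I*√151/452 ≈ 0.027186*I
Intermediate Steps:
V = 9 (V = 9 + 6*0 = 9 + 0 = 9)
b(G) = 27 (b(G) = 3*9 = 27)
w(A, Y) = Y + A² (w(A, Y) = A² + Y = Y + A²)
E = I*√151 (E = √((-4*0 - 6)*27 + (-5 + 4²)) = √((0 - 6)*27 + (-5 + 16)) = √(-6*27 + 11) = √(-162 + 11) = √(-151) = I*√151 ≈ 12.288*I)
E/452 = (I*√151)/452 = (I*√151)*(1/452) = I*√151/452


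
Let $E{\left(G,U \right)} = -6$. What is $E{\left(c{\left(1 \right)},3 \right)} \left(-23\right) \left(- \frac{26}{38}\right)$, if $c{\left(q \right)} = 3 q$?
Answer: $- \frac{1794}{19} \approx -94.421$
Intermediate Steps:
$E{\left(c{\left(1 \right)},3 \right)} \left(-23\right) \left(- \frac{26}{38}\right) = \left(-6\right) \left(-23\right) \left(- \frac{26}{38}\right) = 138 \left(\left(-26\right) \frac{1}{38}\right) = 138 \left(- \frac{13}{19}\right) = - \frac{1794}{19}$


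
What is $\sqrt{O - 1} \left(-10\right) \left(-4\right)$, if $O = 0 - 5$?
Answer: $40 i \sqrt{6} \approx 97.98 i$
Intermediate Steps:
$O = -5$ ($O = 0 - 5 = -5$)
$\sqrt{O - 1} \left(-10\right) \left(-4\right) = \sqrt{-5 - 1} \left(-10\right) \left(-4\right) = \sqrt{-6} \left(-10\right) \left(-4\right) = i \sqrt{6} \left(-10\right) \left(-4\right) = - 10 i \sqrt{6} \left(-4\right) = 40 i \sqrt{6}$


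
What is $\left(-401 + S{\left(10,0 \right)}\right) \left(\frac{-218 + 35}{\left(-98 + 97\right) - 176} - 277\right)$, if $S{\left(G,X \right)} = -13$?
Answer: $\frac{6740748}{59} \approx 1.1425 \cdot 10^{5}$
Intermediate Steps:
$\left(-401 + S{\left(10,0 \right)}\right) \left(\frac{-218 + 35}{\left(-98 + 97\right) - 176} - 277\right) = \left(-401 - 13\right) \left(\frac{-218 + 35}{\left(-98 + 97\right) - 176} - 277\right) = - 414 \left(- \frac{183}{-1 - 176} - 277\right) = - 414 \left(- \frac{183}{-177} - 277\right) = - 414 \left(\left(-183\right) \left(- \frac{1}{177}\right) - 277\right) = - 414 \left(\frac{61}{59} - 277\right) = \left(-414\right) \left(- \frac{16282}{59}\right) = \frac{6740748}{59}$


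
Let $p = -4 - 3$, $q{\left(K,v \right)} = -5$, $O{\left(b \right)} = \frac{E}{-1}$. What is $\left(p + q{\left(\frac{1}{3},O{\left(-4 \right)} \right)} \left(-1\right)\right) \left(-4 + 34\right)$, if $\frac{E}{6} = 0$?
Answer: $-60$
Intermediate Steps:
$E = 0$ ($E = 6 \cdot 0 = 0$)
$O{\left(b \right)} = 0$ ($O{\left(b \right)} = \frac{0}{-1} = 0 \left(-1\right) = 0$)
$p = -7$ ($p = -4 - 3 = -7$)
$\left(p + q{\left(\frac{1}{3},O{\left(-4 \right)} \right)} \left(-1\right)\right) \left(-4 + 34\right) = \left(-7 - -5\right) \left(-4 + 34\right) = \left(-7 + 5\right) 30 = \left(-2\right) 30 = -60$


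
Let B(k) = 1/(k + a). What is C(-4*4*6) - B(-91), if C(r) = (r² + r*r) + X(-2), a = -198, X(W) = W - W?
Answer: 5326849/289 ≈ 18432.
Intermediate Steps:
X(W) = 0
B(k) = 1/(-198 + k) (B(k) = 1/(k - 198) = 1/(-198 + k))
C(r) = 2*r² (C(r) = (r² + r*r) + 0 = (r² + r²) + 0 = 2*r² + 0 = 2*r²)
C(-4*4*6) - B(-91) = 2*(-4*4*6)² - 1/(-198 - 91) = 2*(-16*6)² - 1/(-289) = 2*(-96)² - 1*(-1/289) = 2*9216 + 1/289 = 18432 + 1/289 = 5326849/289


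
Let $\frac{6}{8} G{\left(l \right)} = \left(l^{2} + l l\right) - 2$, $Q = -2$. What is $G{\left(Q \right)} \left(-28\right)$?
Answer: $-224$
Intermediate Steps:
$G{\left(l \right)} = - \frac{8}{3} + \frac{8 l^{2}}{3}$ ($G{\left(l \right)} = \frac{4 \left(\left(l^{2} + l l\right) - 2\right)}{3} = \frac{4 \left(\left(l^{2} + l^{2}\right) - 2\right)}{3} = \frac{4 \left(2 l^{2} - 2\right)}{3} = \frac{4 \left(-2 + 2 l^{2}\right)}{3} = - \frac{8}{3} + \frac{8 l^{2}}{3}$)
$G{\left(Q \right)} \left(-28\right) = \left(- \frac{8}{3} + \frac{8 \left(-2\right)^{2}}{3}\right) \left(-28\right) = \left(- \frac{8}{3} + \frac{8}{3} \cdot 4\right) \left(-28\right) = \left(- \frac{8}{3} + \frac{32}{3}\right) \left(-28\right) = 8 \left(-28\right) = -224$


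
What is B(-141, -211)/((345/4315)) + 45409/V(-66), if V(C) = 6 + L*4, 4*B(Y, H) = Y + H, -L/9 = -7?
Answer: -5486777/5934 ≈ -924.63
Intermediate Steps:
L = 63 (L = -9*(-7) = 63)
B(Y, H) = H/4 + Y/4 (B(Y, H) = (Y + H)/4 = (H + Y)/4 = H/4 + Y/4)
V(C) = 258 (V(C) = 6 + 63*4 = 6 + 252 = 258)
B(-141, -211)/((345/4315)) + 45409/V(-66) = ((¼)*(-211) + (¼)*(-141))/((345/4315)) + 45409/258 = (-211/4 - 141/4)/((345*(1/4315))) + 45409*(1/258) = -88/69/863 + 45409/258 = -88*863/69 + 45409/258 = -75944/69 + 45409/258 = -5486777/5934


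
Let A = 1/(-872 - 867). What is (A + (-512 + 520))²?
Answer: 193515921/3024121 ≈ 63.991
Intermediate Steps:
A = -1/1739 (A = 1/(-1739) = -1/1739 ≈ -0.00057504)
(A + (-512 + 520))² = (-1/1739 + (-512 + 520))² = (-1/1739 + 8)² = (13911/1739)² = 193515921/3024121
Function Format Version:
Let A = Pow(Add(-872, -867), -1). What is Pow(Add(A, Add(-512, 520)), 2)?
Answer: Rational(193515921, 3024121) ≈ 63.991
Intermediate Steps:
A = Rational(-1, 1739) (A = Pow(-1739, -1) = Rational(-1, 1739) ≈ -0.00057504)
Pow(Add(A, Add(-512, 520)), 2) = Pow(Add(Rational(-1, 1739), Add(-512, 520)), 2) = Pow(Add(Rational(-1, 1739), 8), 2) = Pow(Rational(13911, 1739), 2) = Rational(193515921, 3024121)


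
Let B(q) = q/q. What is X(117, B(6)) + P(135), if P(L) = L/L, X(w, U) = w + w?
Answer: 235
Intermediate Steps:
B(q) = 1
X(w, U) = 2*w
P(L) = 1
X(117, B(6)) + P(135) = 2*117 + 1 = 234 + 1 = 235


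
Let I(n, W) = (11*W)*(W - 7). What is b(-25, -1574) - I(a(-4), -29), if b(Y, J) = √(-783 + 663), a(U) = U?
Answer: -11484 + 2*I*√30 ≈ -11484.0 + 10.954*I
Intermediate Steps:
b(Y, J) = 2*I*√30 (b(Y, J) = √(-120) = 2*I*√30)
I(n, W) = 11*W*(-7 + W) (I(n, W) = (11*W)*(-7 + W) = 11*W*(-7 + W))
b(-25, -1574) - I(a(-4), -29) = 2*I*√30 - 11*(-29)*(-7 - 29) = 2*I*√30 - 11*(-29)*(-36) = 2*I*√30 - 1*11484 = 2*I*√30 - 11484 = -11484 + 2*I*√30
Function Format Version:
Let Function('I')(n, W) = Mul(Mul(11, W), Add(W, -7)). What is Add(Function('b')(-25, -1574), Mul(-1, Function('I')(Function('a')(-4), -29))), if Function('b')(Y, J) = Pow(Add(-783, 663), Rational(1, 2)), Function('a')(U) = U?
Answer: Add(-11484, Mul(2, I, Pow(30, Rational(1, 2)))) ≈ Add(-11484., Mul(10.954, I))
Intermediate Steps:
Function('b')(Y, J) = Mul(2, I, Pow(30, Rational(1, 2))) (Function('b')(Y, J) = Pow(-120, Rational(1, 2)) = Mul(2, I, Pow(30, Rational(1, 2))))
Function('I')(n, W) = Mul(11, W, Add(-7, W)) (Function('I')(n, W) = Mul(Mul(11, W), Add(-7, W)) = Mul(11, W, Add(-7, W)))
Add(Function('b')(-25, -1574), Mul(-1, Function('I')(Function('a')(-4), -29))) = Add(Mul(2, I, Pow(30, Rational(1, 2))), Mul(-1, Mul(11, -29, Add(-7, -29)))) = Add(Mul(2, I, Pow(30, Rational(1, 2))), Mul(-1, Mul(11, -29, -36))) = Add(Mul(2, I, Pow(30, Rational(1, 2))), Mul(-1, 11484)) = Add(Mul(2, I, Pow(30, Rational(1, 2))), -11484) = Add(-11484, Mul(2, I, Pow(30, Rational(1, 2))))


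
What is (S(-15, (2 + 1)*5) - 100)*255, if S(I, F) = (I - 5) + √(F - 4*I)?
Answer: -30600 + 1275*√3 ≈ -28392.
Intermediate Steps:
S(I, F) = -5 + I + √(F - 4*I) (S(I, F) = (-5 + I) + √(F - 4*I) = -5 + I + √(F - 4*I))
(S(-15, (2 + 1)*5) - 100)*255 = ((-5 - 15 + √((2 + 1)*5 - 4*(-15))) - 100)*255 = ((-5 - 15 + √(3*5 + 60)) - 100)*255 = ((-5 - 15 + √(15 + 60)) - 100)*255 = ((-5 - 15 + √75) - 100)*255 = ((-5 - 15 + 5*√3) - 100)*255 = ((-20 + 5*√3) - 100)*255 = (-120 + 5*√3)*255 = -30600 + 1275*√3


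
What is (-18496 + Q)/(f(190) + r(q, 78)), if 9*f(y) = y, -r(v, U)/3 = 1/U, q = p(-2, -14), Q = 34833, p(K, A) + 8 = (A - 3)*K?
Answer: 3822858/4931 ≈ 775.27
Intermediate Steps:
p(K, A) = -8 + K*(-3 + A) (p(K, A) = -8 + (A - 3)*K = -8 + (-3 + A)*K = -8 + K*(-3 + A))
q = 26 (q = -8 - 3*(-2) - 14*(-2) = -8 + 6 + 28 = 26)
r(v, U) = -3/U
f(y) = y/9
(-18496 + Q)/(f(190) + r(q, 78)) = (-18496 + 34833)/((⅑)*190 - 3/78) = 16337/(190/9 - 3*1/78) = 16337/(190/9 - 1/26) = 16337/(4931/234) = 16337*(234/4931) = 3822858/4931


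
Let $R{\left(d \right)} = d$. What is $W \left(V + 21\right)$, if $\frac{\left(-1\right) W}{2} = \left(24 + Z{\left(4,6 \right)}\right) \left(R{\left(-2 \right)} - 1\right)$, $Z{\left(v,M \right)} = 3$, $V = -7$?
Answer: $2268$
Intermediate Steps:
$W = 162$ ($W = - 2 \left(24 + 3\right) \left(-2 - 1\right) = - 2 \cdot 27 \left(-3\right) = \left(-2\right) \left(-81\right) = 162$)
$W \left(V + 21\right) = 162 \left(-7 + 21\right) = 162 \cdot 14 = 2268$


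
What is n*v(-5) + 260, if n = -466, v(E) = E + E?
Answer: 4920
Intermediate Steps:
v(E) = 2*E
n*v(-5) + 260 = -932*(-5) + 260 = -466*(-10) + 260 = 4660 + 260 = 4920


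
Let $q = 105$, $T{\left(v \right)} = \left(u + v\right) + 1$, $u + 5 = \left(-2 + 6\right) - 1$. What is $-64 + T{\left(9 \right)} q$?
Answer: $776$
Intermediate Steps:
$u = -2$ ($u = -5 + \left(\left(-2 + 6\right) - 1\right) = -5 + \left(4 - 1\right) = -5 + 3 = -2$)
$T{\left(v \right)} = -1 + v$ ($T{\left(v \right)} = \left(-2 + v\right) + 1 = -1 + v$)
$-64 + T{\left(9 \right)} q = -64 + \left(-1 + 9\right) 105 = -64 + 8 \cdot 105 = -64 + 840 = 776$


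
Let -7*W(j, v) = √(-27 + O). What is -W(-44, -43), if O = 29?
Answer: √2/7 ≈ 0.20203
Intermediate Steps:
W(j, v) = -√2/7 (W(j, v) = -√(-27 + 29)/7 = -√2/7)
-W(-44, -43) = -(-1)*√2/7 = √2/7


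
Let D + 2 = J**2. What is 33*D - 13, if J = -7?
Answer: 1538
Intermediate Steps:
D = 47 (D = -2 + (-7)**2 = -2 + 49 = 47)
33*D - 13 = 33*47 - 13 = 1551 - 13 = 1538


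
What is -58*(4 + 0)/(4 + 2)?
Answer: -116/3 ≈ -38.667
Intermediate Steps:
-58*(4 + 0)/(4 + 2) = -232/6 = -58*⅔ = -116/3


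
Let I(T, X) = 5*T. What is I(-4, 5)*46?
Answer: -920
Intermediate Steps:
I(-4, 5)*46 = (5*(-4))*46 = -20*46 = -920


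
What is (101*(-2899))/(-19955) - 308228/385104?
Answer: 2050141853/147783660 ≈ 13.873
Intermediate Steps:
(101*(-2899))/(-19955) - 308228/385104 = -292799*(-1/19955) - 308228*1/385104 = 22523/1535 - 77057/96276 = 2050141853/147783660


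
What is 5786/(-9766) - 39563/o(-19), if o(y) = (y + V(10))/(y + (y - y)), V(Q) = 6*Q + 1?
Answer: 3670414945/205086 ≈ 17897.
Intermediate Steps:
V(Q) = 1 + 6*Q
o(y) = (61 + y)/y (o(y) = (y + (1 + 6*10))/(y + (y - y)) = (y + (1 + 60))/(y + 0) = (y + 61)/y = (61 + y)/y)
5786/(-9766) - 39563/o(-19) = 5786/(-9766) - 39563*(-19/(61 - 19)) = 5786*(-1/9766) - 39563/((-1/19*42)) = -2893/4883 - 39563/(-42/19) = -2893/4883 - 39563*(-19/42) = -2893/4883 + 751697/42 = 3670414945/205086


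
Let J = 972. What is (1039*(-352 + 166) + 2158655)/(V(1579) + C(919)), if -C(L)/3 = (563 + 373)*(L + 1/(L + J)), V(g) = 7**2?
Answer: -3716573291/4879733981 ≈ -0.76163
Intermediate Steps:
V(g) = 49
C(L) = -2808*L - 2808/(972 + L) (C(L) = -3*(563 + 373)*(L + 1/(L + 972)) = -2808*(L + 1/(972 + L)) = -3*(936*L + 936/(972 + L)) = -2808*L - 2808/(972 + L))
(1039*(-352 + 166) + 2158655)/(V(1579) + C(919)) = (1039*(-352 + 166) + 2158655)/(49 + 2808*(-1 - 1*919**2 - 972*919)/(972 + 919)) = (1039*(-186) + 2158655)/(49 + 2808*(-1 - 1*844561 - 893268)/1891) = (-193254 + 2158655)/(49 + 2808*(1/1891)*(-1 - 844561 - 893268)) = 1965401/(49 + 2808*(1/1891)*(-1737830)) = 1965401/(49 - 4879826640/1891) = 1965401/(-4879733981/1891) = 1965401*(-1891/4879733981) = -3716573291/4879733981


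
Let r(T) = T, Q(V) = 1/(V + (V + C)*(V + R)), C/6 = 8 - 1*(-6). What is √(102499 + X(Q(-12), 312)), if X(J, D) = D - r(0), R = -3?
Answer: √102811 ≈ 320.64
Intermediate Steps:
C = 84 (C = 6*(8 - 1*(-6)) = 6*(8 + 6) = 6*14 = 84)
Q(V) = 1/(V + (-3 + V)*(84 + V)) (Q(V) = 1/(V + (V + 84)*(V - 3)) = 1/(V + (84 + V)*(-3 + V)) = 1/(V + (-3 + V)*(84 + V)))
X(J, D) = D (X(J, D) = D - 1*0 = D + 0 = D)
√(102499 + X(Q(-12), 312)) = √(102499 + 312) = √102811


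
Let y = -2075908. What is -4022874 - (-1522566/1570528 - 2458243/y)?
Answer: -1639457838901088369/407533954928 ≈ -4.0229e+6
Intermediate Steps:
-4022874 - (-1522566/1570528 - 2458243/y) = -4022874 - (-1522566/1570528 - 2458243/(-2075908)) = -4022874 - (-1522566*1/1570528 - 2458243*(-1/2075908)) = -4022874 - (-761283/785264 + 2458243/2075908) = -4022874 - 1*87504065297/407533954928 = -4022874 - 87504065297/407533954928 = -1639457838901088369/407533954928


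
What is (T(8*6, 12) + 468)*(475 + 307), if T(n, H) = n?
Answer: 403512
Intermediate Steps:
(T(8*6, 12) + 468)*(475 + 307) = (8*6 + 468)*(475 + 307) = (48 + 468)*782 = 516*782 = 403512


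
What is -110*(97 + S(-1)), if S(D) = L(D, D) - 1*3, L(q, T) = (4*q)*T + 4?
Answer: -11220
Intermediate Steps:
L(q, T) = 4 + 4*T*q (L(q, T) = 4*T*q + 4 = 4 + 4*T*q)
S(D) = 1 + 4*D² (S(D) = (4 + 4*D*D) - 1*3 = (4 + 4*D²) - 3 = 1 + 4*D²)
-110*(97 + S(-1)) = -110*(97 + (1 + 4*(-1)²)) = -110*(97 + (1 + 4*1)) = -110*(97 + (1 + 4)) = -110*(97 + 5) = -110*102 = -11220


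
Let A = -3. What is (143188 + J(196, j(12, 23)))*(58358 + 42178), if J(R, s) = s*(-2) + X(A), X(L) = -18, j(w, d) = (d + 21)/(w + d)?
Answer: 503772022032/35 ≈ 1.4393e+10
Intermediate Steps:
j(w, d) = (21 + d)/(d + w)
J(R, s) = -18 - 2*s (J(R, s) = s*(-2) - 18 = -2*s - 18 = -18 - 2*s)
(143188 + J(196, j(12, 23)))*(58358 + 42178) = (143188 + (-18 - 2*(21 + 23)/(23 + 12)))*(58358 + 42178) = (143188 + (-18 - 2*44/35))*100536 = (143188 + (-18 - 88/35))*100536 = (143188 - 718/35)*100536 = (5010862/35)*100536 = 503772022032/35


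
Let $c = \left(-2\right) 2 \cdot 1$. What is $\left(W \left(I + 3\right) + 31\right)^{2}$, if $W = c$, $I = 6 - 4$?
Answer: $121$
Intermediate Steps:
$I = 2$
$c = -4$ ($c = \left(-4\right) 1 = -4$)
$W = -4$
$\left(W \left(I + 3\right) + 31\right)^{2} = \left(- 4 \left(2 + 3\right) + 31\right)^{2} = \left(\left(-4\right) 5 + 31\right)^{2} = \left(-20 + 31\right)^{2} = 11^{2} = 121$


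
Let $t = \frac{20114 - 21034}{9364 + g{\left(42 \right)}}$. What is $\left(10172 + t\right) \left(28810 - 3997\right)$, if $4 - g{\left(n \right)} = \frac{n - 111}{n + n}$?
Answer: $\frac{66210127941492}{262327} \approx 2.524 \cdot 10^{8}$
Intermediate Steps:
$g{\left(n \right)} = 4 - \frac{-111 + n}{2 n}$ ($g{\left(n \right)} = 4 - \frac{n - 111}{n + n} = 4 - \frac{-111 + n}{2 n}$)
$t = - \frac{25760}{262327}$ ($t = \frac{20114 - 21034}{9364 + \frac{111 + 7 \cdot 42}{2 \cdot 42}} = - \frac{920}{9364 + \frac{1}{2} \cdot \frac{1}{42} \left(111 + 294\right)} = - \frac{920}{9364 + \frac{1}{2} \cdot \frac{1}{42} \cdot 405} = - \frac{920}{9364 + \frac{135}{28}} = - \frac{920}{\frac{262327}{28}} = \left(-920\right) \frac{28}{262327} = - \frac{25760}{262327} \approx -0.098198$)
$\left(10172 + t\right) \left(28810 - 3997\right) = \left(10172 - \frac{25760}{262327}\right) \left(28810 - 3997\right) = \frac{2668364484}{262327} \cdot 24813 = \frac{66210127941492}{262327}$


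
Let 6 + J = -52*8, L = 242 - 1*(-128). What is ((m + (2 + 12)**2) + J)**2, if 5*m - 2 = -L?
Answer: 2244004/25 ≈ 89760.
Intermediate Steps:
L = 370 (L = 242 + 128 = 370)
m = -368/5 (m = 2/5 + (-1*370)/5 = 2/5 + (1/5)*(-370) = 2/5 - 74 = -368/5 ≈ -73.600)
J = -422 (J = -6 - 52*8 = -6 - 416 = -422)
((m + (2 + 12)**2) + J)**2 = ((-368/5 + (2 + 12)**2) - 422)**2 = ((-368/5 + 14**2) - 422)**2 = ((-368/5 + 196) - 422)**2 = (612/5 - 422)**2 = (-1498/5)**2 = 2244004/25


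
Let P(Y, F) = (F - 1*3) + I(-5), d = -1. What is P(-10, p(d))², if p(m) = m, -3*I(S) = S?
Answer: 49/9 ≈ 5.4444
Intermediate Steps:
I(S) = -S/3
P(Y, F) = -4/3 + F (P(Y, F) = (F - 1*3) - ⅓*(-5) = (F - 3) + 5/3 = (-3 + F) + 5/3 = -4/3 + F)
P(-10, p(d))² = (-4/3 - 1)² = (-7/3)² = 49/9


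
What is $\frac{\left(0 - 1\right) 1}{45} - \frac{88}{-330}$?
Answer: $\frac{11}{45} \approx 0.24444$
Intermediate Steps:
$\frac{\left(0 - 1\right) 1}{45} - \frac{88}{-330} = \left(-1\right) 1 \cdot \frac{1}{45} - - \frac{4}{15} = \left(-1\right) \frac{1}{45} + \frac{4}{15} = - \frac{1}{45} + \frac{4}{15} = \frac{11}{45}$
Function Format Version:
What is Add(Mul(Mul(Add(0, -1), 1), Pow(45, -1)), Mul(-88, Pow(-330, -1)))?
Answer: Rational(11, 45) ≈ 0.24444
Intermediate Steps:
Add(Mul(Mul(Add(0, -1), 1), Pow(45, -1)), Mul(-88, Pow(-330, -1))) = Add(Mul(Mul(-1, 1), Rational(1, 45)), Mul(-88, Rational(-1, 330))) = Add(Mul(-1, Rational(1, 45)), Rational(4, 15)) = Add(Rational(-1, 45), Rational(4, 15)) = Rational(11, 45)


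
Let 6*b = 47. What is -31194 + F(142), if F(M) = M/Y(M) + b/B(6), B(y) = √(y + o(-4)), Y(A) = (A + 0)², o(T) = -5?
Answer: -6642652/213 ≈ -31186.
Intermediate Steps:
b = 47/6 (b = (⅙)*47 = 47/6 ≈ 7.8333)
Y(A) = A²
B(y) = √(-5 + y) (B(y) = √(y - 5) = √(-5 + y))
F(M) = 47/6 + 1/M (F(M) = M/(M²) + 47/(6*(√(-5 + 6))) = M/M² + 47/(6*(√1)) = 1/M + (47/6)/1 = 1/M + (47/6)*1 = 1/M + 47/6 = 47/6 + 1/M)
-31194 + F(142) = -31194 + (47/6 + 1/142) = -31194 + 1670/213 = -6642652/213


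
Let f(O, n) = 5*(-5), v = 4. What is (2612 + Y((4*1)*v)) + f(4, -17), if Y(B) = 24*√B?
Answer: 2683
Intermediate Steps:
f(O, n) = -25
(2612 + Y((4*1)*v)) + f(4, -17) = (2612 + 24*√((4*1)*4)) - 25 = (2612 + 24*√(4*4)) - 25 = (2612 + 24*√16) - 25 = (2612 + 24*4) - 25 = (2612 + 96) - 25 = 2708 - 25 = 2683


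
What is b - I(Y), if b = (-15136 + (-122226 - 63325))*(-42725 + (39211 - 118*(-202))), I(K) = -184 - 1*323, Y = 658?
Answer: -4078360707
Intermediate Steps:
I(K) = -507 (I(K) = -184 - 323 = -507)
b = -4078361214 (b = (-15136 - 185551)*(-42725 + (39211 + 23836)) = -200687*(-42725 + 63047) = -200687*20322 = -4078361214)
b - I(Y) = -4078361214 - 1*(-507) = -4078361214 + 507 = -4078360707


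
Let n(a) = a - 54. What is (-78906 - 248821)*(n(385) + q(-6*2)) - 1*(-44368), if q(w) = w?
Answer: -104500545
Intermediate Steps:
n(a) = -54 + a
(-78906 - 248821)*(n(385) + q(-6*2)) - 1*(-44368) = (-78906 - 248821)*((-54 + 385) - 6*2) - 1*(-44368) = -327727*(331 - 12) + 44368 = -327727*319 + 44368 = -104544913 + 44368 = -104500545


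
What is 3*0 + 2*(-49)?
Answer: -98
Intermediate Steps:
3*0 + 2*(-49) = 0 - 98 = -98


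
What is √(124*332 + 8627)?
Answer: √49795 ≈ 223.15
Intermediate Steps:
√(124*332 + 8627) = √(41168 + 8627) = √49795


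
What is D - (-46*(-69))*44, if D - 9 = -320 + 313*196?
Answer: -78619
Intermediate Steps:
D = 61037 (D = 9 + (-320 + 313*196) = 9 + (-320 + 61348) = 9 + 61028 = 61037)
D - (-46*(-69))*44 = 61037 - (-46*(-69))*44 = 61037 - 3174*44 = 61037 - 1*139656 = 61037 - 139656 = -78619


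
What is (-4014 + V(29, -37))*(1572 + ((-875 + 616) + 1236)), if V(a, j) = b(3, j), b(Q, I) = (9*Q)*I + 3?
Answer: -12770490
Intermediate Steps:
b(Q, I) = 3 + 9*I*Q (b(Q, I) = 9*I*Q + 3 = 3 + 9*I*Q)
V(a, j) = 3 + 27*j (V(a, j) = 3 + 9*j*3 = 3 + 27*j)
(-4014 + V(29, -37))*(1572 + ((-875 + 616) + 1236)) = (-4014 + (3 + 27*(-37)))*(1572 + ((-875 + 616) + 1236)) = (-4014 + (3 - 999))*(1572 + (-259 + 1236)) = (-4014 - 996)*(1572 + 977) = -5010*2549 = -12770490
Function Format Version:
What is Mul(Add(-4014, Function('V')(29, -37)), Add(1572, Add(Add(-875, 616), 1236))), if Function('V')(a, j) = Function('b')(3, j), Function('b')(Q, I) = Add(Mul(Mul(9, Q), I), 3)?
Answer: -12770490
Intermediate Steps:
Function('b')(Q, I) = Add(3, Mul(9, I, Q)) (Function('b')(Q, I) = Add(Mul(9, I, Q), 3) = Add(3, Mul(9, I, Q)))
Function('V')(a, j) = Add(3, Mul(27, j)) (Function('V')(a, j) = Add(3, Mul(9, j, 3)) = Add(3, Mul(27, j)))
Mul(Add(-4014, Function('V')(29, -37)), Add(1572, Add(Add(-875, 616), 1236))) = Mul(Add(-4014, Add(3, Mul(27, -37))), Add(1572, Add(Add(-875, 616), 1236))) = Mul(Add(-4014, Add(3, -999)), Add(1572, Add(-259, 1236))) = Mul(Add(-4014, -996), Add(1572, 977)) = Mul(-5010, 2549) = -12770490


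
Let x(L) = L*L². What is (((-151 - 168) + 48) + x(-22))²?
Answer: 119224561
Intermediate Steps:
x(L) = L³
(((-151 - 168) + 48) + x(-22))² = (((-151 - 168) + 48) + (-22)³)² = ((-319 + 48) - 10648)² = (-271 - 10648)² = (-10919)² = 119224561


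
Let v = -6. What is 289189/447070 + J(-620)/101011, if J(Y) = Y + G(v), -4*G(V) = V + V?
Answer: 28935427889/45158987770 ≈ 0.64075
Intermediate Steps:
G(V) = -V/2 (G(V) = -(V + V)/4 = -V/2)
J(Y) = 3 + Y (J(Y) = Y - 1/2*(-6) = Y + 3 = 3 + Y)
289189/447070 + J(-620)/101011 = 289189/447070 + (3 - 620)/101011 = 289189*(1/447070) - 617*1/101011 = 289189/447070 - 617/101011 = 28935427889/45158987770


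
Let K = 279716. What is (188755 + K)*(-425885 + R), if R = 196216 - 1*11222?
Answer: -112850447661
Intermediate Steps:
R = 184994 (R = 196216 - 11222 = 184994)
(188755 + K)*(-425885 + R) = (188755 + 279716)*(-425885 + 184994) = 468471*(-240891) = -112850447661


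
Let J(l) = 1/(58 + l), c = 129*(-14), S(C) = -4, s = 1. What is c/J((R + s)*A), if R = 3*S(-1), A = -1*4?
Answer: -184212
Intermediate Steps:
A = -4
c = -1806
R = -12 (R = 3*(-4) = -12)
c/J((R + s)*A) = -1806/(1/(58 + (-12 + 1)*(-4))) = -1806/(1/(58 - 11*(-4))) = -1806/(1/(58 + 44)) = -1806/(1/102) = -1806/1/102 = -1806*102 = -184212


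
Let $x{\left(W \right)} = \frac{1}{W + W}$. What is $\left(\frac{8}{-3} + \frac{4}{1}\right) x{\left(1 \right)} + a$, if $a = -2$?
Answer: $- \frac{4}{3} \approx -1.3333$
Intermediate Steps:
$x{\left(W \right)} = \frac{1}{2 W}$
$\left(\frac{8}{-3} + \frac{4}{1}\right) x{\left(1 \right)} + a = \left(\frac{8}{-3} + \frac{4}{1}\right) \frac{1}{2 \cdot 1} - 2 = \left(8 \left(- \frac{1}{3}\right) + 4 \cdot 1\right) \frac{1}{2} \cdot 1 - 2 = \left(- \frac{8}{3} + 4\right) \frac{1}{2} - 2 = \frac{4}{3} \cdot \frac{1}{2} - 2 = \frac{2}{3} - 2 = - \frac{4}{3}$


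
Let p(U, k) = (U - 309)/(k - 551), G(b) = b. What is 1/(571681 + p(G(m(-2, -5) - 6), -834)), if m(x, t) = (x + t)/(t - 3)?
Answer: 11080/6334227993 ≈ 1.7492e-6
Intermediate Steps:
m(x, t) = (t + x)/(-3 + t)
p(U, k) = (-309 + U)/(-551 + k)
1/(571681 + p(G(m(-2, -5) - 6), -834)) = 1/(571681 + (-309 + ((-5 - 2)/(-3 - 5) - 6))/(-551 - 834)) = 1/(571681 + (-309 + (-7/(-8) - 6))/(-1385)) = 1/(571681 - (-309 + (-⅛*(-7) - 6))/1385) = 1/(571681 - (-309 + (7/8 - 6))/1385) = 1/(571681 - (-309 - 41/8)/1385) = 1/(571681 - 1/1385*(-2513/8)) = 1/(571681 + 2513/11080) = 1/(6334227993/11080) = 11080/6334227993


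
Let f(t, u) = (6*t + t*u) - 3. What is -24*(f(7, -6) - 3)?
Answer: 144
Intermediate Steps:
f(t, u) = -3 + 6*t + t*u
-24*(f(7, -6) - 3) = -24*((-3 + 6*7 + 7*(-6)) - 3) = -24*((-3 + 42 - 42) - 3) = -24*(-3 - 3) = -24*(-6) = 144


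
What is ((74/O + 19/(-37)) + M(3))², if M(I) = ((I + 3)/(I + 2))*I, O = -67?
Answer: 603537489/153636025 ≈ 3.9284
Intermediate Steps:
M(I) = I*(3 + I)/(2 + I) (M(I) = ((3 + I)/(2 + I))*I = I*(3 + I)/(2 + I))
((74/O + 19/(-37)) + M(3))² = ((74/(-67) + 19/(-37)) + 3*(3 + 3)/(2 + 3))² = ((74*(-1/67) + 19*(-1/37)) + 3*6/5)² = ((-74/67 - 19/37) + 3*(⅕)*6)² = (-4011/2479 + 18/5)² = (24567/12395)² = 603537489/153636025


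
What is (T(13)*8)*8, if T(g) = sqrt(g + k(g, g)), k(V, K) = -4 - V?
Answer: 128*I ≈ 128.0*I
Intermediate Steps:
T(g) = 2*I (T(g) = sqrt(g + (-4 - g)) = sqrt(-4) = 2*I)
(T(13)*8)*8 = ((2*I)*8)*8 = (16*I)*8 = 128*I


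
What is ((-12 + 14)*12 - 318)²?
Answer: 86436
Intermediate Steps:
((-12 + 14)*12 - 318)² = (2*12 - 318)² = (24 - 318)² = (-294)² = 86436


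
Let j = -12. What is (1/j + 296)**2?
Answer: 12609601/144 ≈ 87567.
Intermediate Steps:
(1/j + 296)**2 = (1/(-12) + 296)**2 = (-1/12 + 296)**2 = (3551/12)**2 = 12609601/144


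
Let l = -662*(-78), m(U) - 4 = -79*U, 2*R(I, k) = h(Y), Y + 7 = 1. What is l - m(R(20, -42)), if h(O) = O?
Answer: 51395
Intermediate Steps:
Y = -6 (Y = -7 + 1 = -6)
R(I, k) = -3 (R(I, k) = (1/2)*(-6) = -3)
m(U) = 4 - 79*U
l = 51636
l - m(R(20, -42)) = 51636 - (4 - 79*(-3)) = 51636 - (4 + 237) = 51636 - 1*241 = 51636 - 241 = 51395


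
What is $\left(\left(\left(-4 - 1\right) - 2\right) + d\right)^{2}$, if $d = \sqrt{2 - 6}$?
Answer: $45 - 28 i \approx 45.0 - 28.0 i$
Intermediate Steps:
$d = 2 i$ ($d = \sqrt{-4} = 2 i \approx 2.0 i$)
$\left(\left(\left(-4 - 1\right) - 2\right) + d\right)^{2} = \left(\left(\left(-4 - 1\right) - 2\right) + 2 i\right)^{2} = \left(\left(-5 - 2\right) + 2 i\right)^{2} = \left(-7 + 2 i\right)^{2}$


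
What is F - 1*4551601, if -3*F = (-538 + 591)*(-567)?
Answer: -4541584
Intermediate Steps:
F = 10017 (F = -(-538 + 591)*(-567)/3 = -53*(-567)/3 = -1/3*(-30051) = 10017)
F - 1*4551601 = 10017 - 1*4551601 = 10017 - 4551601 = -4541584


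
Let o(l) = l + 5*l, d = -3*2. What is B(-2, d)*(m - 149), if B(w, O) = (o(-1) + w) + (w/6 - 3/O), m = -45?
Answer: 4559/3 ≈ 1519.7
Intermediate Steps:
d = -6
o(l) = 6*l
B(w, O) = -6 - 3/O + 7*w/6 (B(w, O) = (6*(-1) + w) + (w/6 - 3/O) = (-6 + w) + (w*(⅙) - 3/O) = (-6 + w) + (w/6 - 3/O) = (-6 + w) + (-3/O + w/6) = -6 - 3/O + 7*w/6)
B(-2, d)*(m - 149) = (-6 - 3/(-6) + (7/6)*(-2))*(-45 - 149) = (-6 - 3*(-⅙) - 7/3)*(-194) = (-6 + ½ - 7/3)*(-194) = -47/6*(-194) = 4559/3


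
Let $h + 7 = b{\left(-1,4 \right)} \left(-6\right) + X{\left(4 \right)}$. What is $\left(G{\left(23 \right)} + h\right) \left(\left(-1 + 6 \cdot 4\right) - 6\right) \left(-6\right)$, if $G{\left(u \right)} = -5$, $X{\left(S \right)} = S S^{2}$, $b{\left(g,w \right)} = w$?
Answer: $-2856$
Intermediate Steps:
$X{\left(S \right)} = S^{3}$
$h = 33$ ($h = -7 + \left(4 \left(-6\right) + 4^{3}\right) = -7 + \left(-24 + 64\right) = -7 + 40 = 33$)
$\left(G{\left(23 \right)} + h\right) \left(\left(-1 + 6 \cdot 4\right) - 6\right) \left(-6\right) = \left(-5 + 33\right) \left(\left(-1 + 6 \cdot 4\right) - 6\right) \left(-6\right) = 28 \left(\left(-1 + 24\right) - 6\right) \left(-6\right) = 28 \left(23 - 6\right) \left(-6\right) = 28 \cdot 17 \left(-6\right) = 28 \left(-102\right) = -2856$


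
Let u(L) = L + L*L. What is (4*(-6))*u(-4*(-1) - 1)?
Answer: -288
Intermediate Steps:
u(L) = L + L**2
(4*(-6))*u(-4*(-1) - 1) = (4*(-6))*((-4*(-1) - 1)*(1 + (-4*(-1) - 1))) = -24*(4 - 1)*(1 + (4 - 1)) = -72*(1 + 3) = -72*4 = -24*12 = -288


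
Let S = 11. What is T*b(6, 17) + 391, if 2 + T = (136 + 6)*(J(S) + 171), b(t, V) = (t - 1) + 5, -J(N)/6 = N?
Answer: 149471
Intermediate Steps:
J(N) = -6*N
b(t, V) = 4 + t (b(t, V) = (-1 + t) + 5 = 4 + t)
T = 14908 (T = -2 + (136 + 6)*(-6*11 + 171) = -2 + 142*(-66 + 171) = -2 + 142*105 = -2 + 14910 = 14908)
T*b(6, 17) + 391 = 14908*(4 + 6) + 391 = 14908*10 + 391 = 149080 + 391 = 149471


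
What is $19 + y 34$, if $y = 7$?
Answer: $257$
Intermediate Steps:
$19 + y 34 = 19 + 7 \cdot 34 = 19 + 238 = 257$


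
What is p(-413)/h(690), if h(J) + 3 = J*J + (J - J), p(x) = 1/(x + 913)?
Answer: 1/238048500 ≈ 4.2008e-9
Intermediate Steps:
p(x) = 1/(913 + x)
h(J) = -3 + J² (h(J) = -3 + (J*J + (J - J)) = -3 + (J² + 0) = -3 + J²)
p(-413)/h(690) = 1/((913 - 413)*(-3 + 690²)) = 1/(500*(-3 + 476100)) = (1/500)/476097 = (1/500)*(1/476097) = 1/238048500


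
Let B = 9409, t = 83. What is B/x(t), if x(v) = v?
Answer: 9409/83 ≈ 113.36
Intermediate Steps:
B/x(t) = 9409/83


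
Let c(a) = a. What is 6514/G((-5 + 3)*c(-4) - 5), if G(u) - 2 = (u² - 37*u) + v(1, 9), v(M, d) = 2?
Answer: -3257/49 ≈ -66.469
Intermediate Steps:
G(u) = 4 + u² - 37*u (G(u) = 2 + ((u² - 37*u) + 2) = 2 + (2 + u² - 37*u) = 4 + u² - 37*u)
6514/G((-5 + 3)*c(-4) - 5) = 6514/(4 + ((-5 + 3)*(-4) - 5)² - 37*((-5 + 3)*(-4) - 5)) = 6514/(4 + (-2*(-4) - 5)² - 37*(-2*(-4) - 5)) = 6514/(4 + (8 - 5)² - 37*(8 - 5)) = 6514/(4 + 3² - 37*3) = 6514/(4 + 9 - 111) = 6514/(-98) = 6514*(-1/98) = -3257/49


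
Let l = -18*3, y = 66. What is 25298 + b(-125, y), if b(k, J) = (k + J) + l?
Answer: 25185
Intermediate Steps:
l = -54
b(k, J) = -54 + J + k (b(k, J) = (k + J) - 54 = (J + k) - 54 = -54 + J + k)
25298 + b(-125, y) = 25298 + (-54 + 66 - 125) = 25298 - 113 = 25185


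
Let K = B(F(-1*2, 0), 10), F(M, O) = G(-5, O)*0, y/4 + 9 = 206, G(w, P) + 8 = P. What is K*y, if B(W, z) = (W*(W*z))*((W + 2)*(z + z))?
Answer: 0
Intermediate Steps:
G(w, P) = -8 + P
y = 788 (y = -36 + 4*206 = -36 + 824 = 788)
F(M, O) = 0 (F(M, O) = (-8 + O)*0 = 0)
B(W, z) = 2*W²*z²*(2 + W) (B(W, z) = (z*W²)*((2 + W)*(2*z)) = (z*W²)*(2*z*(2 + W)) = 2*W²*z²*(2 + W))
K = 0 (K = 2*0²*10²*(2 + 0) = 2*0*100*2 = 0)
K*y = 0*788 = 0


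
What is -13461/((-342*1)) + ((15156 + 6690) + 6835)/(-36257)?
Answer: 159415525/4133298 ≈ 38.569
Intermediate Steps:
-13461/((-342*1)) + ((15156 + 6690) + 6835)/(-36257) = -13461/(-342) + (21846 + 6835)*(-1/36257) = -13461*(-1/342) + 28681*(-1/36257) = 4487/114 - 28681/36257 = 159415525/4133298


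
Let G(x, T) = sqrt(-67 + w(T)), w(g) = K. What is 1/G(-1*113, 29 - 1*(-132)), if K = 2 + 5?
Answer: -I*sqrt(15)/30 ≈ -0.1291*I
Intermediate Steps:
K = 7
w(g) = 7
G(x, T) = 2*I*sqrt(15) (G(x, T) = sqrt(-67 + 7) = sqrt(-60) = 2*I*sqrt(15))
1/G(-1*113, 29 - 1*(-132)) = 1/(2*I*sqrt(15)) = -I*sqrt(15)/30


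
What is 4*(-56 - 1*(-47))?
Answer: -36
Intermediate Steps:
4*(-56 - 1*(-47)) = 4*(-56 + 47) = 4*(-9) = -36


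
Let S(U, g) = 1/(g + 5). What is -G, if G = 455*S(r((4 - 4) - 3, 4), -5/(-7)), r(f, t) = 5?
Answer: -637/8 ≈ -79.625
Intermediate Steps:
S(U, g) = 1/(5 + g)
G = 637/8 (G = 455/(5 - 5/(-7)) = 455/(5 - 5*(-1/7)) = 455/(5 + 5/7) = 455/(40/7) = 455*(7/40) = 637/8 ≈ 79.625)
-G = -1*637/8 = -637/8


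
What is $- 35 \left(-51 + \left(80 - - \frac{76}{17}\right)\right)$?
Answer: $- \frac{19915}{17} \approx -1171.5$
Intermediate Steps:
$- 35 \left(-51 + \left(80 - - \frac{76}{17}\right)\right) = - 35 \left(-51 + \left(80 + \frac{76}{17}\right)\right) = - 35 \left(-51 + \frac{1436}{17}\right) = \left(-35\right) \frac{569}{17} = - \frac{19915}{17}$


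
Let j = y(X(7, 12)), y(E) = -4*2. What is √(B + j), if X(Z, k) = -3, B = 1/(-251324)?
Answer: 13*I*√747500407/125662 ≈ 2.8284*I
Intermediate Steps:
B = -1/251324 ≈ -3.9789e-6
y(E) = -8
j = -8
√(B + j) = √(-1/251324 - 8) = √(-2010593/251324) = 13*I*√747500407/125662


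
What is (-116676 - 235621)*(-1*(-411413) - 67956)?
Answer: -120998870729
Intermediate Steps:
(-116676 - 235621)*(-1*(-411413) - 67956) = -352297*(411413 - 67956) = -352297*343457 = -120998870729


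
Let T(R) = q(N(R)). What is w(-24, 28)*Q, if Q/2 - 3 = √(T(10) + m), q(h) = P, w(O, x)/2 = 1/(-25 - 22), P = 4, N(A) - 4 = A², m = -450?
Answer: -12/47 - 4*I*√446/47 ≈ -0.25532 - 1.7973*I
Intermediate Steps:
N(A) = 4 + A²
w(O, x) = -2/47 (w(O, x) = 2/(-25 - 22) = 2/(-47) = 2*(-1/47) = -2/47)
q(h) = 4
T(R) = 4
Q = 6 + 2*I*√446 (Q = 6 + 2*√(4 - 450) = 6 + 2*√(-446) = 6 + 2*(I*√446) = 6 + 2*I*√446 ≈ 6.0 + 42.237*I)
w(-24, 28)*Q = -2*(6 + 2*I*√446)/47 = -12/47 - 4*I*√446/47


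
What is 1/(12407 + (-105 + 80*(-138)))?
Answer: 1/1262 ≈ 0.00079239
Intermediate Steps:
1/(12407 + (-105 + 80*(-138))) = 1/(12407 + (-105 - 11040)) = 1/(12407 - 11145) = 1/1262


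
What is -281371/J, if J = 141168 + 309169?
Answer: -281371/450337 ≈ -0.62480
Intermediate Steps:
J = 450337
-281371/J = -281371/450337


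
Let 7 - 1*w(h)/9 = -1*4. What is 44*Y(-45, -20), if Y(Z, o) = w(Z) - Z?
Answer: 6336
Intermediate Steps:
w(h) = 99 (w(h) = 63 - (-9)*4 = 63 - 9*(-4) = 63 + 36 = 99)
Y(Z, o) = 99 - Z
44*Y(-45, -20) = 44*(99 - 1*(-45)) = 44*(99 + 45) = 44*144 = 6336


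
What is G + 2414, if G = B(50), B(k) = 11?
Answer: 2425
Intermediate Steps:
G = 11
G + 2414 = 11 + 2414 = 2425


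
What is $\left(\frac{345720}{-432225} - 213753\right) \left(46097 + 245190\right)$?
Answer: $- \frac{1794128604831241}{28815} \approx -6.2264 \cdot 10^{10}$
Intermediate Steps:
$\left(\frac{345720}{-432225} - 213753\right) \left(46097 + 245190\right) = \left(345720 \left(- \frac{1}{432225}\right) - 213753\right) 291287 = \left(- \frac{23048}{28815} - 213753\right) 291287 = \left(- \frac{6159315743}{28815}\right) 291287 = - \frac{1794128604831241}{28815}$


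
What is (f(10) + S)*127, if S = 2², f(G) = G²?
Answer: 13208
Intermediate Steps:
S = 4
(f(10) + S)*127 = (10² + 4)*127 = (100 + 4)*127 = 104*127 = 13208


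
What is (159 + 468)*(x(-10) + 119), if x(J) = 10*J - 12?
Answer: 4389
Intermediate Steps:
x(J) = -12 + 10*J
(159 + 468)*(x(-10) + 119) = (159 + 468)*((-12 + 10*(-10)) + 119) = 627*((-12 - 100) + 119) = 627*(-112 + 119) = 627*7 = 4389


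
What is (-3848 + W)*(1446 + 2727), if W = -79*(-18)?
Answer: -10123698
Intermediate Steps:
W = 1422
(-3848 + W)*(1446 + 2727) = (-3848 + 1422)*(1446 + 2727) = -2426*4173 = -10123698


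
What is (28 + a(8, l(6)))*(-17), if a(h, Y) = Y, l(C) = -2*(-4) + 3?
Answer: -663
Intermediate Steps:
l(C) = 11 (l(C) = 8 + 3 = 11)
(28 + a(8, l(6)))*(-17) = (28 + 11)*(-17) = 39*(-17) = -663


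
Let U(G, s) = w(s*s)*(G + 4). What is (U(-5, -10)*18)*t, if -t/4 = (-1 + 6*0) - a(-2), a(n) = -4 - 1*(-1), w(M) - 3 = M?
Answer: 14832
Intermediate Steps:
w(M) = 3 + M
a(n) = -3 (a(n) = -4 + 1 = -3)
U(G, s) = (3 + s²)*(4 + G) (U(G, s) = (3 + s*s)*(G + 4) = (3 + s²)*(4 + G))
t = -8 (t = -4*((-1 + 6*0) - 1*(-3)) = -4*((-1 + 0) + 3) = -4*(-1 + 3) = -4*2 = -8)
(U(-5, -10)*18)*t = (((3 + (-10)²)*(4 - 5))*18)*(-8) = (((3 + 100)*(-1))*18)*(-8) = ((103*(-1))*18)*(-8) = -103*18*(-8) = -1854*(-8) = 14832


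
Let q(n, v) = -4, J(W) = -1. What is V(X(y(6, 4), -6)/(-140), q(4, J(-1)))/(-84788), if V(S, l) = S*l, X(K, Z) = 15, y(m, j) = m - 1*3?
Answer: -3/593516 ≈ -5.0546e-6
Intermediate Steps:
y(m, j) = -3 + m (y(m, j) = m - 3 = -3 + m)
V(X(y(6, 4), -6)/(-140), q(4, J(-1)))/(-84788) = ((15/(-140))*(-4))/(-84788) = ((15*(-1/140))*(-4))*(-1/84788) = -3/28*(-4)*(-1/84788) = (3/7)*(-1/84788) = -3/593516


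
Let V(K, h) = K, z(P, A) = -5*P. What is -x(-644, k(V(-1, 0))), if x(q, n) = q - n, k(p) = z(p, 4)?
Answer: 649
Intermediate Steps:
k(p) = -5*p
-x(-644, k(V(-1, 0))) = -(-644 - (-5)*(-1)) = -(-644 - 1*5) = -(-644 - 5) = -1*(-649) = 649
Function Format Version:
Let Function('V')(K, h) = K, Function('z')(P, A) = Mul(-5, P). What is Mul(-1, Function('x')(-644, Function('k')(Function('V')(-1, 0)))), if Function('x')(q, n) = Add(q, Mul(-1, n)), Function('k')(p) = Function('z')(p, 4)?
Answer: 649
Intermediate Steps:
Function('k')(p) = Mul(-5, p)
Mul(-1, Function('x')(-644, Function('k')(Function('V')(-1, 0)))) = Mul(-1, Add(-644, Mul(-1, Mul(-5, -1)))) = Mul(-1, Add(-644, Mul(-1, 5))) = Mul(-1, Add(-644, -5)) = Mul(-1, -649) = 649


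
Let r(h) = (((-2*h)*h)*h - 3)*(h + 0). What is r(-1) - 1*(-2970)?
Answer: 2971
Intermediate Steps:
r(h) = h*(-3 - 2*h³) (r(h) = ((-2*h²)*h - 3)*h = (-2*h³ - 3)*h = (-3 - 2*h³)*h = h*(-3 - 2*h³))
r(-1) - 1*(-2970) = -1*(-1)*(3 + 2*(-1)³) - 1*(-2970) = -1*(-1)*(3 + 2*(-1)) + 2970 = -1*(-1)*(3 - 2) + 2970 = -1*(-1)*1 + 2970 = 1 + 2970 = 2971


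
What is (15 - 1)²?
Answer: 196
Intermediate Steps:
(15 - 1)² = 14² = 196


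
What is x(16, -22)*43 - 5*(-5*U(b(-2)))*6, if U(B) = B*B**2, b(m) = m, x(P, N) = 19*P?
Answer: 11872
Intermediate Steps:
U(B) = B**3
x(16, -22)*43 - 5*(-5*U(b(-2)))*6 = (19*16)*43 - 5*(-5*(-2)**3)*6 = 304*43 - 5*(-5*(-8))*6 = 13072 - 200*6 = 13072 - 5*240 = 13072 - 1200 = 11872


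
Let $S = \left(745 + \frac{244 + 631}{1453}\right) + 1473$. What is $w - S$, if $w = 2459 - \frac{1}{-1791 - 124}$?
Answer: $\frac{668907123}{2782495} \approx 240.4$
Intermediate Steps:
$S = \frac{3223629}{1453}$ ($S = \left(745 + 875 \cdot \frac{1}{1453}\right) + 1473 = \left(745 + \frac{875}{1453}\right) + 1473 = \frac{1083360}{1453} + 1473 = \frac{3223629}{1453} \approx 2218.6$)
$w = \frac{4708986}{1915}$ ($w = 2459 - \frac{1}{-1915} = 2459 - - \frac{1}{1915} = 2459 + \frac{1}{1915} = \frac{4708986}{1915} \approx 2459.0$)
$w - S = \frac{4708986}{1915} - \frac{3223629}{1453} = \frac{668907123}{2782495}$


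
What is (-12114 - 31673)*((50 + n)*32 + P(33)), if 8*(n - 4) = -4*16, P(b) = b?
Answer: -65899435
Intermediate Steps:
n = -4 (n = 4 + (-4*16)/8 = 4 + (⅛)*(-64) = 4 - 8 = -4)
(-12114 - 31673)*((50 + n)*32 + P(33)) = (-12114 - 31673)*((50 - 4)*32 + 33) = -43787*(46*32 + 33) = -43787*(1472 + 33) = -43787*1505 = -65899435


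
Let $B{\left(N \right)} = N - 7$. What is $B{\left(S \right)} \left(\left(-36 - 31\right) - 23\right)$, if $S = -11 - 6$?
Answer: $2160$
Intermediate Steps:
$S = -17$
$B{\left(N \right)} = -7 + N$
$B{\left(S \right)} \left(\left(-36 - 31\right) - 23\right) = \left(-7 - 17\right) \left(\left(-36 - 31\right) - 23\right) = - 24 \left(-67 - 23\right) = \left(-24\right) \left(-90\right) = 2160$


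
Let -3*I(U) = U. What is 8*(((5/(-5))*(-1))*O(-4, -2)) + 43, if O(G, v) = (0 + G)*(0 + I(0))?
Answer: 43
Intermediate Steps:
I(U) = -U/3
O(G, v) = 0 (O(G, v) = (0 + G)*(0 - 1/3*0) = G*(0 + 0) = G*0 = 0)
8*(((5/(-5))*(-1))*O(-4, -2)) + 43 = 8*(((5/(-5))*(-1))*0) + 43 = 8*(((5*(-1/5))*(-1))*0) + 43 = 8*(-1*(-1)*0) + 43 = 8*(1*0) + 43 = 8*0 + 43 = 0 + 43 = 43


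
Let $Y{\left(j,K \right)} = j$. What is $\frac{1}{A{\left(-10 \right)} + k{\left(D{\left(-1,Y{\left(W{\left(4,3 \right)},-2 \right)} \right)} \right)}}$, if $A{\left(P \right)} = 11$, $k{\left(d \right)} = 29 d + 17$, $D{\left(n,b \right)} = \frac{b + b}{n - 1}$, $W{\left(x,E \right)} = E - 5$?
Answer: $\frac{1}{86} \approx 0.011628$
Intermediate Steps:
$W{\left(x,E \right)} = -5 + E$ ($W{\left(x,E \right)} = E - 5 = -5 + E$)
$D{\left(n,b \right)} = \frac{2 b}{-1 + n}$
$k{\left(d \right)} = 17 + 29 d$
$\frac{1}{A{\left(-10 \right)} + k{\left(D{\left(-1,Y{\left(W{\left(4,3 \right)},-2 \right)} \right)} \right)}} = \frac{1}{11 + \left(17 + 29 \frac{2 \left(-5 + 3\right)}{-1 - 1}\right)} = \frac{1}{11 + \left(17 + 29 \cdot 2 \left(-2\right) \frac{1}{-2}\right)} = \frac{1}{11 + \left(17 + 29 \cdot 2 \left(-2\right) \left(- \frac{1}{2}\right)\right)} = \frac{1}{11 + \left(17 + 29 \cdot 2\right)} = \frac{1}{11 + \left(17 + 58\right)} = \frac{1}{11 + 75} = \frac{1}{86}$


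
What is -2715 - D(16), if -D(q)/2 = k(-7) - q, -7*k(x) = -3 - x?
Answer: -19237/7 ≈ -2748.1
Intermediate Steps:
k(x) = 3/7 + x/7 (k(x) = -(-3 - x)/7 = 3/7 + x/7)
D(q) = 8/7 + 2*q (D(q) = -2*((3/7 + (⅐)*(-7)) - q) = -2*((3/7 - 1) - q) = -2*(-4/7 - q) = 8/7 + 2*q)
-2715 - D(16) = -2715 - (8/7 + 2*16) = -2715 - (8/7 + 32) = -2715 - 1*232/7 = -2715 - 232/7 = -19237/7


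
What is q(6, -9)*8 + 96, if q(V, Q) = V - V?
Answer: 96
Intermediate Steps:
q(V, Q) = 0
q(6, -9)*8 + 96 = 0*8 + 96 = 0 + 96 = 96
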